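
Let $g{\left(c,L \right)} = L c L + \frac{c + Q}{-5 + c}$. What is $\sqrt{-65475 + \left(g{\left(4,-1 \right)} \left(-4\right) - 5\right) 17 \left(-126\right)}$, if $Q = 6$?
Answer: $3 i \sqrt{11797} \approx 325.84 i$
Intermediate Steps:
$g{\left(c,L \right)} = c L^{2} + \frac{6 + c}{-5 + c}$ ($g{\left(c,L \right)} = L c L + \frac{c + 6}{-5 + c} = c L^{2} + \frac{6 + c}{-5 + c}$)
$\sqrt{-65475 + \left(g{\left(4,-1 \right)} \left(-4\right) - 5\right) 17 \left(-126\right)} = \sqrt{-65475 + \left(\frac{6 + 4 + \left(-1\right)^{2} \cdot 4^{2} - 20 \left(-1\right)^{2}}{-5 + 4} \left(-4\right) - 5\right) 17 \left(-126\right)} = \sqrt{-65475 + \left(\frac{6 + 4 + 1 \cdot 16 - 20 \cdot 1}{-1} \left(-4\right) - 5\right) 17 \left(-126\right)} = \sqrt{-65475 + \left(- (6 + 4 + 16 - 20) \left(-4\right) - 5\right) 17 \left(-126\right)} = \sqrt{-65475 + \left(\left(-1\right) 6 \left(-4\right) - 5\right) 17 \left(-126\right)} = \sqrt{-65475 + \left(\left(-6\right) \left(-4\right) - 5\right) 17 \left(-126\right)} = \sqrt{-65475 + \left(24 - 5\right) 17 \left(-126\right)} = \sqrt{-65475 + 19 \cdot 17 \left(-126\right)} = \sqrt{-65475 + 323 \left(-126\right)} = \sqrt{-65475 - 40698} = \sqrt{-106173} = 3 i \sqrt{11797}$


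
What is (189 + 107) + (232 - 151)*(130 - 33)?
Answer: 8153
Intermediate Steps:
(189 + 107) + (232 - 151)*(130 - 33) = 296 + 81*97 = 296 + 7857 = 8153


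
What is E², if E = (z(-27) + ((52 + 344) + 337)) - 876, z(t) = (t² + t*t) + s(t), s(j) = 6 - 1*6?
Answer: 1729225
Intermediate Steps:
s(j) = 0 (s(j) = 6 - 6 = 0)
z(t) = 2*t² (z(t) = (t² + t*t) + 0 = (t² + t²) + 0 = 2*t² + 0 = 2*t²)
E = 1315 (E = (2*(-27)² + ((52 + 344) + 337)) - 876 = (2*729 + (396 + 337)) - 876 = (1458 + 733) - 876 = 2191 - 876 = 1315)
E² = 1315² = 1729225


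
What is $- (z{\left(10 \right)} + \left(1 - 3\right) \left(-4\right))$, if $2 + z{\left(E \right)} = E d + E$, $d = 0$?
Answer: $-16$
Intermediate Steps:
$z{\left(E \right)} = -2 + E$ ($z{\left(E \right)} = -2 + \left(E 0 + E\right) = -2 + \left(0 + E\right) = -2 + E$)
$- (z{\left(10 \right)} + \left(1 - 3\right) \left(-4\right)) = - (\left(-2 + 10\right) + \left(1 - 3\right) \left(-4\right)) = - (8 - -8) = - (8 + 8) = \left(-1\right) 16 = -16$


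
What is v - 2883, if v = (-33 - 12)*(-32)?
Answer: -1443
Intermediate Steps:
v = 1440 (v = -45*(-32) = 1440)
v - 2883 = 1440 - 2883 = -1443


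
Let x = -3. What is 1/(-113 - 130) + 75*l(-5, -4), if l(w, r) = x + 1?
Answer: -36451/243 ≈ -150.00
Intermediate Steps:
l(w, r) = -2 (l(w, r) = -3 + 1 = -2)
1/(-113 - 130) + 75*l(-5, -4) = 1/(-113 - 130) + 75*(-2) = 1/(-243) - 150 = -1/243 - 150 = -36451/243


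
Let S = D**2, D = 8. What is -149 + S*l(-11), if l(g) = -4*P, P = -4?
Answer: 875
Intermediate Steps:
l(g) = 16 (l(g) = -4*(-4) = 16)
S = 64 (S = 8**2 = 64)
-149 + S*l(-11) = -149 + 64*16 = -149 + 1024 = 875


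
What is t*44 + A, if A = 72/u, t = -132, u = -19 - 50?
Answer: -133608/23 ≈ -5809.0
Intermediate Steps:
u = -69
A = -24/23 (A = 72/(-69) = 72*(-1/69) = -24/23 ≈ -1.0435)
t*44 + A = -132*44 - 24/23 = -5808 - 24/23 = -133608/23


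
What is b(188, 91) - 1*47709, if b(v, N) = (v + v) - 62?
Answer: -47395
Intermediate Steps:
b(v, N) = -62 + 2*v (b(v, N) = 2*v - 62 = -62 + 2*v)
b(188, 91) - 1*47709 = (-62 + 2*188) - 1*47709 = (-62 + 376) - 47709 = 314 - 47709 = -47395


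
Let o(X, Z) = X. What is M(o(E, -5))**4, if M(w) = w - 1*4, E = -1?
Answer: 625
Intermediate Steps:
M(w) = -4 + w (M(w) = w - 4 = -4 + w)
M(o(E, -5))**4 = (-4 - 1)**4 = (-5)**4 = 625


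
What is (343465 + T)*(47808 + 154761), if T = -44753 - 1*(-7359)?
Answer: 62000496399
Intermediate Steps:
T = -37394 (T = -44753 + 7359 = -37394)
(343465 + T)*(47808 + 154761) = (343465 - 37394)*(47808 + 154761) = 306071*202569 = 62000496399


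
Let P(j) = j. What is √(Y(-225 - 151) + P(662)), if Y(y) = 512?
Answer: √1174 ≈ 34.264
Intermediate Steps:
√(Y(-225 - 151) + P(662)) = √(512 + 662) = √1174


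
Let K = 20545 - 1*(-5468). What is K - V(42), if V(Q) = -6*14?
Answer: 26097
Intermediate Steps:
V(Q) = -84
K = 26013 (K = 20545 + 5468 = 26013)
K - V(42) = 26013 - 1*(-84) = 26013 + 84 = 26097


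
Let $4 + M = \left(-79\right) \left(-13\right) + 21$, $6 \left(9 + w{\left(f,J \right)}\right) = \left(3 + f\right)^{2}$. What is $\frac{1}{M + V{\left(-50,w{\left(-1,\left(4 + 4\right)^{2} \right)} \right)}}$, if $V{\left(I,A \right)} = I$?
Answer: $\frac{1}{994} \approx 0.001006$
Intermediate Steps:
$w{\left(f,J \right)} = -9 + \frac{\left(3 + f\right)^{2}}{6}$
$M = 1044$ ($M = -4 + \left(\left(-79\right) \left(-13\right) + 21\right) = -4 + \left(1027 + 21\right) = -4 + 1048 = 1044$)
$\frac{1}{M + V{\left(-50,w{\left(-1,\left(4 + 4\right)^{2} \right)} \right)}} = \frac{1}{1044 - 50} = \frac{1}{994}$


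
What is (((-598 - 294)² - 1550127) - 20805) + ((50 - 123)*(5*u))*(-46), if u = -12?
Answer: -976748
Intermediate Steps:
(((-598 - 294)² - 1550127) - 20805) + ((50 - 123)*(5*u))*(-46) = (((-598 - 294)² - 1550127) - 20805) + ((50 - 123)*(5*(-12)))*(-46) = (((-892)² - 1550127) - 20805) - 73*(-60)*(-46) = ((795664 - 1550127) - 20805) + 4380*(-46) = (-754463 - 20805) - 201480 = -775268 - 201480 = -976748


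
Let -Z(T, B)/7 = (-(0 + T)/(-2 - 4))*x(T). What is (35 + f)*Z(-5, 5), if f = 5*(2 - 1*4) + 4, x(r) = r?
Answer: -5075/6 ≈ -845.83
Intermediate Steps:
f = -6 (f = 5*(2 - 4) + 4 = 5*(-2) + 4 = -10 + 4 = -6)
Z(T, B) = -7*T**2/6 (Z(T, B) = -7*(-(0 + T)/(-2 - 4))*T = -7*(-T/(-6))*T = -7*(-T*(-1)/6)*T = -7*(-(-1)*T/6)*T = -7*T/6*T = -7*T**2/6)
(35 + f)*Z(-5, 5) = (35 - 6)*(-7/6*(-5)**2) = 29*(-7/6*25) = 29*(-175/6) = -5075/6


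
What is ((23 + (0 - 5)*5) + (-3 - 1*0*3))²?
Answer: 25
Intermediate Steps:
((23 + (0 - 5)*5) + (-3 - 1*0*3))² = ((23 - 5*5) + (-3 + 0*3))² = ((23 - 25) + (-3 + 0))² = (-2 - 3)² = (-5)² = 25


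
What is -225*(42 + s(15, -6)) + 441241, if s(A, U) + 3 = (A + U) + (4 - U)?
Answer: 428191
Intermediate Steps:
s(A, U) = 1 + A (s(A, U) = -3 + ((A + U) + (4 - U)) = -3 + (4 + A) = 1 + A)
-225*(42 + s(15, -6)) + 441241 = -225*(42 + (1 + 15)) + 441241 = -225*(42 + 16) + 441241 = -225*58 + 441241 = -13050 + 441241 = 428191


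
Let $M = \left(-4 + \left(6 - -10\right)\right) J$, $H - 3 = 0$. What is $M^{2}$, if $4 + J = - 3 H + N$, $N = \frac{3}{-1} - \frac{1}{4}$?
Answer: $38025$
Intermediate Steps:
$H = 3$ ($H = 3 + 0 = 3$)
$N = - \frac{13}{4}$ ($N = 3 \left(-1\right) - \frac{1}{4} = -3 - \frac{1}{4} = - \frac{13}{4} \approx -3.25$)
$J = - \frac{65}{4}$ ($J = -4 - \frac{49}{4} = - \frac{65}{4} \approx -16.25$)
$M = -195$ ($M = \left(-4 + \left(6 - -10\right)\right) \left(- \frac{65}{4}\right) = \left(-4 + \left(6 + 10\right)\right) \left(- \frac{65}{4}\right) = \left(-4 + 16\right) \left(- \frac{65}{4}\right) = 12 \left(- \frac{65}{4}\right) = -195$)
$M^{2} = \left(-195\right)^{2} = 38025$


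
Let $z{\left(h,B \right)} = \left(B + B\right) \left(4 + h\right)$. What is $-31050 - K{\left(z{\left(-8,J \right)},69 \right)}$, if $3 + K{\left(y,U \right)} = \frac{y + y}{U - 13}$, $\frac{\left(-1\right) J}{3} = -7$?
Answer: $-31041$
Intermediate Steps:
$J = 21$ ($J = \left(-3\right) \left(-7\right) = 21$)
$z{\left(h,B \right)} = 2 B \left(4 + h\right)$
$K{\left(y,U \right)} = -3 + \frac{2 y}{-13 + U}$ ($K{\left(y,U \right)} = -3 + \frac{y + y}{U - 13} = -3 + \frac{2 y}{-13 + U}$)
$-31050 - K{\left(z{\left(-8,J \right)},69 \right)} = -31050 - \frac{39 - 207 + 2 \cdot 2 \cdot 21 \left(4 - 8\right)}{-13 + 69} = -31050 - \frac{39 - 207 + 2 \cdot 2 \cdot 21 \left(-4\right)}{56} = -31050 - \frac{39 - 207 + 2 \left(-168\right)}{56} = -31050 - \frac{39 - 207 - 336}{56} = -31050 - \frac{1}{56} \left(-504\right) = -31050 - -9 = -31050 + 9 = -31041$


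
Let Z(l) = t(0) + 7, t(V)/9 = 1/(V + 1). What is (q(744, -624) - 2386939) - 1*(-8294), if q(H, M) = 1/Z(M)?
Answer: -38058319/16 ≈ -2.3786e+6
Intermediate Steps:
t(V) = 9/(1 + V) (t(V) = 9/(V + 1) = 9/(1 + V))
Z(l) = 16 (Z(l) = 9/(1 + 0) + 7 = 9/1 + 7 = 9*1 + 7 = 9 + 7 = 16)
q(H, M) = 1/16
(q(744, -624) - 2386939) - 1*(-8294) = (1/16 - 2386939) - 1*(-8294) = -38191023/16 + 8294 = -38058319/16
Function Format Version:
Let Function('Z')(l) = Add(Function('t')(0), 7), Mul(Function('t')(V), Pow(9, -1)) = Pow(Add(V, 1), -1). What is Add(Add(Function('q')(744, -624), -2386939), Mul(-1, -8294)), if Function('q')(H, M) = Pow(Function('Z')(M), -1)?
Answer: Rational(-38058319, 16) ≈ -2.3786e+6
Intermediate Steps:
Function('t')(V) = Mul(9, Pow(Add(1, V), -1)) (Function('t')(V) = Mul(9, Pow(Add(V, 1), -1)) = Mul(9, Pow(Add(1, V), -1)))
Function('Z')(l) = 16 (Function('Z')(l) = Add(Mul(9, Pow(Add(1, 0), -1)), 7) = Add(Mul(9, Pow(1, -1)), 7) = Add(Mul(9, 1), 7) = Add(9, 7) = 16)
Function('q')(H, M) = Rational(1, 16) (Function('q')(H, M) = Pow(16, -1) = Rational(1, 16))
Add(Add(Function('q')(744, -624), -2386939), Mul(-1, -8294)) = Add(Add(Rational(1, 16), -2386939), Mul(-1, -8294)) = Add(Rational(-38191023, 16), 8294) = Rational(-38058319, 16)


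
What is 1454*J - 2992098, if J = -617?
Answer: -3889216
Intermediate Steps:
1454*J - 2992098 = 1454*(-617) - 2992098 = -897118 - 2992098 = -3889216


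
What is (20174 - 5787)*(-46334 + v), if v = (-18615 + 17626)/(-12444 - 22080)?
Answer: -23013934746449/34524 ≈ -6.6661e+8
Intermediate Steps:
v = 989/34524 (v = -989/(-34524) = -989*(-1/34524) = 989/34524 ≈ 0.028647)
(20174 - 5787)*(-46334 + v) = (20174 - 5787)*(-46334 + 989/34524) = 14387*(-1599634027/34524) = -23013934746449/34524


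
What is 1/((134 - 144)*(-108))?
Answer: 1/1080 ≈ 0.00092593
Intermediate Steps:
1/((134 - 144)*(-108)) = 1/(-10*(-108)) = 1/1080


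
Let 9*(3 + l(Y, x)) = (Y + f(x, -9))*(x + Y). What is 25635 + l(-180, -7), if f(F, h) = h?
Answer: 29559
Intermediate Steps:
l(Y, x) = -3 + (-9 + Y)*(Y + x)/9 (l(Y, x) = -3 + ((Y - 9)*(x + Y))/9 = -3 + ((-9 + Y)*(Y + x))/9 = -3 + (-9 + Y)*(Y + x)/9)
25635 + l(-180, -7) = 25635 + (-3 - 1*(-180) - 1*(-7) + (⅑)*(-180)² + (⅑)*(-180)*(-7)) = 25635 + (-3 + 180 + 7 + (⅑)*32400 + 140) = 25635 + (-3 + 180 + 7 + 3600 + 140) = 25635 + 3924 = 29559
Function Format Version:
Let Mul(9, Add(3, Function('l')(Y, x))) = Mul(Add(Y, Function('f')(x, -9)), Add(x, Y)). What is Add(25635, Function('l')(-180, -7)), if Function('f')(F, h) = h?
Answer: 29559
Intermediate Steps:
Function('l')(Y, x) = Add(-3, Mul(Rational(1, 9), Add(-9, Y), Add(Y, x))) (Function('l')(Y, x) = Add(-3, Mul(Rational(1, 9), Mul(Add(Y, -9), Add(x, Y)))) = Add(-3, Mul(Rational(1, 9), Mul(Add(-9, Y), Add(Y, x)))) = Add(-3, Mul(Rational(1, 9), Add(-9, Y), Add(Y, x))))
Add(25635, Function('l')(-180, -7)) = Add(25635, Add(-3, Mul(-1, -180), Mul(-1, -7), Mul(Rational(1, 9), Pow(-180, 2)), Mul(Rational(1, 9), -180, -7))) = Add(25635, Add(-3, 180, 7, Mul(Rational(1, 9), 32400), 140)) = Add(25635, Add(-3, 180, 7, 3600, 140)) = Add(25635, 3924) = 29559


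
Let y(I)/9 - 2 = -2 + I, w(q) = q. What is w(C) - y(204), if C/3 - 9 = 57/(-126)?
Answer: -25345/14 ≈ -1810.4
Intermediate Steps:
C = 359/14 (C = 27 + 3*(57/(-126)) = 27 + 3*(57*(-1/126)) = 27 + 3*(-19/42) = 27 - 19/14 = 359/14 ≈ 25.643)
y(I) = 9*I (y(I) = 18 + 9*(-2 + I) = 18 + (-18 + 9*I) = 9*I)
w(C) - y(204) = 359/14 - 9*204 = 359/14 - 1*1836 = 359/14 - 1836 = -25345/14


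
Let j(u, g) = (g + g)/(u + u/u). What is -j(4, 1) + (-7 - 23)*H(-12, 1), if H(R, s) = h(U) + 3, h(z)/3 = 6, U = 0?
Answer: -3152/5 ≈ -630.40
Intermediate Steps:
h(z) = 18 (h(z) = 3*6 = 18)
j(u, g) = 2*g/(1 + u) (j(u, g) = (2*g)/(u + 1) = (2*g)/(1 + u) = 2*g/(1 + u))
H(R, s) = 21 (H(R, s) = 18 + 3 = 21)
-j(4, 1) + (-7 - 23)*H(-12, 1) = -2/(1 + 4) + (-7 - 23)*21 = -2/5 - 30*21 = -2/5 - 630 = -3152/5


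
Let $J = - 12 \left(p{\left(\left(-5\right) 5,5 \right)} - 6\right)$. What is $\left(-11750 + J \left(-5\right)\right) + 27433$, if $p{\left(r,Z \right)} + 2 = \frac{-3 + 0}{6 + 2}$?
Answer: $\frac{30361}{2} \approx 15181.0$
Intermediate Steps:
$p{\left(r,Z \right)} = - \frac{19}{8}$ ($p{\left(r,Z \right)} = -2 + \frac{-3 + 0}{6 + 2} = -2 - \frac{3}{8} = - \frac{19}{8}$)
$J = \frac{201}{2}$ ($J = - 12 \left(- \frac{19}{8} - 6\right) = \left(-12\right) \left(- \frac{67}{8}\right) = \frac{201}{2} \approx 100.5$)
$\left(-11750 + J \left(-5\right)\right) + 27433 = \left(-11750 + \frac{201}{2} \left(-5\right)\right) + 27433 = \left(-11750 - \frac{1005}{2}\right) + 27433 = - \frac{24505}{2} + 27433 = \frac{30361}{2}$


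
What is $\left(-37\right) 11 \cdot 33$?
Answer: $-13431$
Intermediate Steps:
$\left(-37\right) 11 \cdot 33 = \left(-407\right) 33 = -13431$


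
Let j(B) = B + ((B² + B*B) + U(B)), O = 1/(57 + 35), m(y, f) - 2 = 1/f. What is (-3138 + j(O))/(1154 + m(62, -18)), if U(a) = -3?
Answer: -119633985/44027612 ≈ -2.7172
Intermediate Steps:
m(y, f) = 2 + 1/f
O = 1/92 ≈ 0.010870
j(B) = -3 + B + 2*B² (j(B) = B + ((B² + B*B) - 3) = B + ((B² + B²) - 3) = B + (2*B² - 3) = B + (-3 + 2*B²) = -3 + B + 2*B²)
(-3138 + j(O))/(1154 + m(62, -18)) = (-3138 + (-3 + 1/92 + 2*(1/92)²))/(1154 + (2 + 1/(-18))) = (-3138 + (-3 + 1/92 + 2*(1/8464)))/(1154 + (2 - 1/18)) = (-3138 + (-3 + 1/92 + 1/4232))/(1154 + 35/18) = (-3138 - 12649/4232)/(20807/18) = -13292665/4232*18/20807 = -119633985/44027612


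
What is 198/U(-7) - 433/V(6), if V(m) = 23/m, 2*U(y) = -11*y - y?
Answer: -17427/161 ≈ -108.24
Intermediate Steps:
U(y) = -6*y (U(y) = (-11*y - y)/2 = (-12*y)/2 = -6*y)
198/U(-7) - 433/V(6) = 198/((-6*(-7))) - 433/(23/6) = 198/42 - 433/(23*(1/6)) = 198*(1/42) - 433/23/6 = 33/7 - 433*6/23 = 33/7 - 2598/23 = -17427/161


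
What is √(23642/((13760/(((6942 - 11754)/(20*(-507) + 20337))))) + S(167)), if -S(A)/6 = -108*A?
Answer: √924671462923266630/2923140 ≈ 328.96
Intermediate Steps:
S(A) = 648*A (S(A) = -(-648)*A = 648*A)
√(23642/((13760/(((6942 - 11754)/(20*(-507) + 20337))))) + S(167)) = √(23642/((13760/(((6942 - 11754)/(20*(-507) + 20337))))) + 648*167) = √(23642/((13760/((-4812/(-10140 + 20337))))) + 108216) = √(23642/((13760/((-4812/10197)))) + 108216) = √(23642/((13760/((-4812*1/10197)))) + 108216) = √(23642/((13760/(-1604/3399))) + 108216) = √(23642/((13760*(-3399/1604))) + 108216) = √(23642/(-11692560/401) + 108216) = √(23642*(-401/11692560) + 108216) = √(-4740221/5846280 + 108216) = √(632656296259/5846280) = √924671462923266630/2923140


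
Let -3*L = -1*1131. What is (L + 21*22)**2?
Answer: 703921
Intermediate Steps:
L = 377 (L = -(-1)*1131/3 = -1/3*(-1131) = 377)
(L + 21*22)**2 = (377 + 21*22)**2 = (377 + 462)**2 = 839**2 = 703921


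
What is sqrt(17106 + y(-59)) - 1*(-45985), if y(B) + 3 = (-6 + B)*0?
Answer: 45985 + sqrt(17103) ≈ 46116.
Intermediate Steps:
y(B) = -3 (y(B) = -3 + (-6 + B)*0 = -3 + 0 = -3)
sqrt(17106 + y(-59)) - 1*(-45985) = sqrt(17106 - 3) - 1*(-45985) = sqrt(17103) + 45985 = 45985 + sqrt(17103)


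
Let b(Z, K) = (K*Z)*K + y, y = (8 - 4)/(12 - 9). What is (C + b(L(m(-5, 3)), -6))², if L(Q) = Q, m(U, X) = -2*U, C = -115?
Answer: 546121/9 ≈ 60680.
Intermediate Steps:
y = 4/3 ≈ 1.3333
b(Z, K) = 4/3 + Z*K² (b(Z, K) = (K*Z)*K + 4/3 = Z*K² + 4/3 = 4/3 + Z*K²)
(C + b(L(m(-5, 3)), -6))² = (-115 + (4/3 - 2*(-5)*(-6)²))² = (-115 + (4/3 + 10*36))² = (-115 + (4/3 + 360))² = (-115 + 1084/3)² = (739/3)² = 546121/9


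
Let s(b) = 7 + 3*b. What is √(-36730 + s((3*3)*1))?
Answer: 2*I*√9174 ≈ 191.56*I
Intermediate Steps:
√(-36730 + s((3*3)*1)) = √(-36730 + (7 + 3*((3*3)*1))) = √(-36730 + (7 + 3*(9*1))) = √(-36730 + (7 + 3*9)) = √(-36730 + (7 + 27)) = √(-36730 + 34) = √(-36696) = 2*I*√9174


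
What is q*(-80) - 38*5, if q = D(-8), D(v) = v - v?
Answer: -190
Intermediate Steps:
D(v) = 0
q = 0
q*(-80) - 38*5 = 0*(-80) - 38*5 = 0 - 190 = -190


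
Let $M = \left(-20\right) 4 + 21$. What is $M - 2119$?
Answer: $-2178$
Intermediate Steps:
$M = -59$ ($M = -80 + 21 = -59$)
$M - 2119 = -59 - 2119 = -2178$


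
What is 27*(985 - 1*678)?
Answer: 8289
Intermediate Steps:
27*(985 - 1*678) = 27*(985 - 678) = 27*307 = 8289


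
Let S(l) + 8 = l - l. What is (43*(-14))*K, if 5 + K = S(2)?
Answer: 7826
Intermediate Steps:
S(l) = -8 (S(l) = -8 + (l - l) = -8 + 0 = -8)
K = -13 (K = -5 - 8 = -13)
(43*(-14))*K = (43*(-14))*(-13) = -602*(-13) = 7826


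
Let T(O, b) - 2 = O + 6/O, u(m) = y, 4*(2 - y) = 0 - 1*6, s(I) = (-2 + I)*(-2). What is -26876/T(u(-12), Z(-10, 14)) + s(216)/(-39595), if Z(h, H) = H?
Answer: -14898129852/3999095 ≈ -3725.4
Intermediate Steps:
s(I) = 4 - 2*I
y = 7/2 (y = 2 - (0 - 1*6)/4 = 2 - (0 - 6)/4 = 2 - ¼*(-6) = 2 + 3/2 = 7/2 ≈ 3.5000)
u(m) = 7/2
T(O, b) = 2 + O + 6/O (T(O, b) = 2 + (O + 6/O) = 2 + O + 6/O)
-26876/T(u(-12), Z(-10, 14)) + s(216)/(-39595) = -26876/(2 + 7/2 + 6/(7/2)) + (4 - 2*216)/(-39595) = -26876/(2 + 7/2 + 6*(2/7)) + (4 - 432)*(-1/39595) = -26876/(2 + 7/2 + 12/7) - 428*(-1/39595) = -26876/101/14 + 428/39595 = -26876*14/101 + 428/39595 = -376264/101 + 428/39595 = -14898129852/3999095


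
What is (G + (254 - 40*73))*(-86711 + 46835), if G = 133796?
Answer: -5228939880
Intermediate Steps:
(G + (254 - 40*73))*(-86711 + 46835) = (133796 + (254 - 40*73))*(-86711 + 46835) = (133796 + (254 - 2920))*(-39876) = (133796 - 2666)*(-39876) = 131130*(-39876) = -5228939880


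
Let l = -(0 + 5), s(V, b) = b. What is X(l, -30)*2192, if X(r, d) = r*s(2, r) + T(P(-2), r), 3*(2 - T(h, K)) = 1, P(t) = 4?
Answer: 175360/3 ≈ 58453.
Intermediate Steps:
T(h, K) = 5/3 (T(h, K) = 2 - ⅓*1 = 2 - ⅓ = 5/3)
l = -5 (l = -1*5 = -5)
X(r, d) = 5/3 + r² (X(r, d) = r*r + 5/3 = r² + 5/3 = 5/3 + r²)
X(l, -30)*2192 = (5/3 + (-5)²)*2192 = (5/3 + 25)*2192 = (80/3)*2192 = 175360/3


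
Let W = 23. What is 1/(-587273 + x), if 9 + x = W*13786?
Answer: -1/270204 ≈ -3.7009e-6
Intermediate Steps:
x = 317069 (x = -9 + 23*13786 = -9 + 317078 = 317069)
1/(-587273 + x) = 1/(-587273 + 317069) = 1/(-270204) = -1/270204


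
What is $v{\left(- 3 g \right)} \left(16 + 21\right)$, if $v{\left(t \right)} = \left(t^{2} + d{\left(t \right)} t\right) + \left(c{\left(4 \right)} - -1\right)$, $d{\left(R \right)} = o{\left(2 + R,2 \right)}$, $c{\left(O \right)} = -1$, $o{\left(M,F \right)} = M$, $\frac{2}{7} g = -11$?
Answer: $\frac{1991451}{2} \approx 9.9573 \cdot 10^{5}$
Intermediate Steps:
$g = - \frac{77}{2}$ ($g = \frac{7}{2} \left(-11\right) = - \frac{77}{2} \approx -38.5$)
$d{\left(R \right)} = 2 + R$
$v{\left(t \right)} = t^{2} + t \left(2 + t\right)$ ($v{\left(t \right)} = \left(t^{2} + \left(2 + t\right) t\right) - 0 = \left(t^{2} + t \left(2 + t\right)\right) + \left(-1 + 1\right) = \left(t^{2} + t \left(2 + t\right)\right) + 0 = t^{2} + t \left(2 + t\right)$)
$v{\left(- 3 g \right)} \left(16 + 21\right) = 2 \left(\left(-3\right) \left(- \frac{77}{2}\right)\right) \left(1 - - \frac{231}{2}\right) \left(16 + 21\right) = 2 \cdot \frac{231}{2} \left(1 + \frac{231}{2}\right) 37 = 2 \cdot \frac{231}{2} \cdot \frac{233}{2} \cdot 37 = \frac{53823}{2} \cdot 37 = \frac{1991451}{2}$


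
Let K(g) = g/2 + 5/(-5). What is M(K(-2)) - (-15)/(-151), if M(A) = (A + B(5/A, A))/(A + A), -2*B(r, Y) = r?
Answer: 213/2416 ≈ 0.088162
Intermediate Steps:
B(r, Y) = -r/2
K(g) = -1 + g/2 (K(g) = g*(½) + 5*(-⅕) = g/2 - 1 = -1 + g/2)
M(A) = (A - 5/(2*A))/(2*A) (M(A) = (A - 5/(2*A))/(A + A) = (A - 5/(2*A))/((2*A)) = (A - 5/(2*A))*(1/(2*A)) = (A - 5/(2*A))/(2*A))
M(K(-2)) - (-15)/(-151) = (½ - 5/(4*(-1 + (½)*(-2))²)) - (-15)/(-151) = (½ - 5/(4*(-1 - 1)²)) - (-1)*(-15)/151 = (½ - 5/4/(-2)²) - 1*15/151 = (½ - 5/4*¼) - 15/151 = (½ - 5/16) - 15/151 = 3/16 - 15/151 = 213/2416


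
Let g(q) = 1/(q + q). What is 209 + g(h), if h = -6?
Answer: 2507/12 ≈ 208.92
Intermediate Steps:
g(q) = 1/(2*q)
209 + g(h) = 209 + (½)/(-6) = 209 + (½)*(-⅙) = 209 - 1/12 = 2507/12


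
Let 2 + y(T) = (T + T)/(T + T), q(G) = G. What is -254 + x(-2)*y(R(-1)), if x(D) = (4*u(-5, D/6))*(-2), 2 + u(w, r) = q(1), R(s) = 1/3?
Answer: -262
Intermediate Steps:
R(s) = ⅓
u(w, r) = -1 (u(w, r) = -2 + 1 = -1)
y(T) = -1 (y(T) = -2 + (T + T)/(T + T) = -2 + (2*T)/((2*T)) = -2 + (2*T)*(1/(2*T)) = -2 + 1 = -1)
x(D) = 8 (x(D) = (4*(-1))*(-2) = -4*(-2) = 8)
-254 + x(-2)*y(R(-1)) = -254 + 8*(-1) = -254 - 8 = -262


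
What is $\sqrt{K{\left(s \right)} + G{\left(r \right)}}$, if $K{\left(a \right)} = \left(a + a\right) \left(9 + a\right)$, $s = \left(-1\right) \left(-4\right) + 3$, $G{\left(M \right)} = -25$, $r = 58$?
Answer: $\sqrt{199} \approx 14.107$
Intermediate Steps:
$s = 7$ ($s = 4 + 3 = 7$)
$K{\left(a \right)} = 2 a \left(9 + a\right)$
$\sqrt{K{\left(s \right)} + G{\left(r \right)}} = \sqrt{2 \cdot 7 \left(9 + 7\right) - 25} = \sqrt{2 \cdot 7 \cdot 16 - 25} = \sqrt{224 - 25} = \sqrt{199}$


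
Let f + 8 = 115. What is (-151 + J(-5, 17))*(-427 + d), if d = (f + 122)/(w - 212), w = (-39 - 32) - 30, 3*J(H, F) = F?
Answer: 58371680/939 ≈ 62164.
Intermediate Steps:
f = 107 (f = -8 + 115 = 107)
J(H, F) = F/3
w = -101 (w = -71 - 30 = -101)
d = -229/313 (d = (107 + 122)/(-101 - 212) = 229/(-313) = 229*(-1/313) = -229/313 ≈ -0.73163)
(-151 + J(-5, 17))*(-427 + d) = (-151 + (⅓)*17)*(-427 - 229/313) = (-151 + 17/3)*(-133880/313) = -436/3*(-133880/313) = 58371680/939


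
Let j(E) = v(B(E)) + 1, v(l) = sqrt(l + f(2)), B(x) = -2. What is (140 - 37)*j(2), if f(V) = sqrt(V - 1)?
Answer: 103 + 103*I ≈ 103.0 + 103.0*I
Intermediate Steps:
f(V) = sqrt(-1 + V)
v(l) = sqrt(1 + l) (v(l) = sqrt(l + sqrt(-1 + 2)) = sqrt(l + sqrt(1)) = sqrt(l + 1) = sqrt(1 + l))
j(E) = 1 + I (j(E) = sqrt(1 - 2) + 1 = sqrt(-1) + 1 = I + 1 = 1 + I)
(140 - 37)*j(2) = (140 - 37)*(1 + I) = 103*(1 + I) = 103 + 103*I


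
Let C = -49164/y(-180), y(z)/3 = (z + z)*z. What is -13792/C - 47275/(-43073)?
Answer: 9624011304875/176470081 ≈ 54536.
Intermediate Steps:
y(z) = 6*z² (y(z) = 3*((z + z)*z) = 3*((2*z)*z) = 3*(2*z²) = 6*z²)
C = -4097/16200 (C = -49164/(6*(-180)²) = -49164/(6*32400) = -49164/194400 = -49164*1/194400 = -4097/16200 ≈ -0.25290)
-13792/C - 47275/(-43073) = -13792/(-4097/16200) - 47275/(-43073) = -13792*(-16200/4097) - 47275*(-1/43073) = 223430400/4097 + 47275/43073 = 9624011304875/176470081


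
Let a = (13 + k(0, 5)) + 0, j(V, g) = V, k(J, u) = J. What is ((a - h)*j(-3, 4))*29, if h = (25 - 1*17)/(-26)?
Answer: -15051/13 ≈ -1157.8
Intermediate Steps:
a = 13 (a = (13 + 0) + 0 = 13 + 0 = 13)
h = -4/13 (h = (25 - 17)*(-1/26) = 8*(-1/26) = -4/13 ≈ -0.30769)
((a - h)*j(-3, 4))*29 = ((13 - 1*(-4/13))*(-3))*29 = ((13 + 4/13)*(-3))*29 = ((173/13)*(-3))*29 = -519/13*29 = -15051/13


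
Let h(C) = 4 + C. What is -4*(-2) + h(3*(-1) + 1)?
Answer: 10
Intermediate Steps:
-4*(-2) + h(3*(-1) + 1) = -4*(-2) + (4 + (3*(-1) + 1)) = 8 + (4 + (-3 + 1)) = 8 + (4 - 2) = 8 + 2 = 10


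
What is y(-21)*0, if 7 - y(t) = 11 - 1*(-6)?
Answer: 0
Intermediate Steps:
y(t) = -10 (y(t) = 7 - (11 - 1*(-6)) = 7 - (11 + 6) = 7 - 1*17 = 7 - 17 = -10)
y(-21)*0 = -10*0 = 0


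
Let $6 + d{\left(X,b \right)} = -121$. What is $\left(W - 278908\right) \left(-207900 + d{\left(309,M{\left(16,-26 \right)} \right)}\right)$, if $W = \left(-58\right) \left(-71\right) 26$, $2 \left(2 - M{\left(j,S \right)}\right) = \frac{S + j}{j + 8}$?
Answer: $35747359680$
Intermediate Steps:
$M{\left(j,S \right)} = 2 - \frac{S + j}{2 \left(8 + j\right)}$ ($M{\left(j,S \right)} = 2 - \frac{\left(S + j\right) \frac{1}{j + 8}}{2} = 2 - \frac{\left(S + j\right) \frac{1}{8 + j}}{2} = 2 - \frac{\frac{1}{8 + j} \left(S + j\right)}{2} = 2 - \frac{S + j}{2 \left(8 + j\right)}$)
$d{\left(X,b \right)} = -127$ ($d{\left(X,b \right)} = -6 - 121 = -127$)
$W = 107068$ ($W = 4118 \cdot 26 = 107068$)
$\left(W - 278908\right) \left(-207900 + d{\left(309,M{\left(16,-26 \right)} \right)}\right) = \left(107068 - 278908\right) \left(-207900 - 127\right) = \left(-171840\right) \left(-208027\right) = 35747359680$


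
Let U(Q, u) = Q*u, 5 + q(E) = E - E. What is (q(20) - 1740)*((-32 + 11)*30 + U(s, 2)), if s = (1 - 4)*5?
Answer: 1151700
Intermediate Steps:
s = -15 (s = -3*5 = -15)
q(E) = -5 (q(E) = -5 + (E - E) = -5 + 0 = -5)
(q(20) - 1740)*((-32 + 11)*30 + U(s, 2)) = (-5 - 1740)*((-32 + 11)*30 - 15*2) = -1745*(-21*30 - 30) = -1745*(-630 - 30) = -1745*(-660) = 1151700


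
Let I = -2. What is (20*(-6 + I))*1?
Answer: -160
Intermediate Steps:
(20*(-6 + I))*1 = (20*(-6 - 2))*1 = (20*(-8))*1 = -160*1 = -160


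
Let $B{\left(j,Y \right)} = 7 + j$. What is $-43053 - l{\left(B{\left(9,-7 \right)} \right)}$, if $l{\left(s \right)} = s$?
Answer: $-43069$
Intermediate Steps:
$-43053 - l{\left(B{\left(9,-7 \right)} \right)} = -43053 - \left(7 + 9\right) = -43053 - 16 = -43069$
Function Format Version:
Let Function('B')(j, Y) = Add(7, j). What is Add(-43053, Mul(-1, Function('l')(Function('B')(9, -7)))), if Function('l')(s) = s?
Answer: -43069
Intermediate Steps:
Add(-43053, Mul(-1, Function('l')(Function('B')(9, -7)))) = Add(-43053, Mul(-1, Add(7, 9))) = Add(-43053, Mul(-1, 16)) = Add(-43053, -16) = -43069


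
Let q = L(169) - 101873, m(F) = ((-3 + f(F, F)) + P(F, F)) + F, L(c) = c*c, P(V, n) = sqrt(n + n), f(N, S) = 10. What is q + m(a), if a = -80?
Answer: -73385 + 4*I*sqrt(10) ≈ -73385.0 + 12.649*I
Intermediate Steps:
P(V, n) = sqrt(2)*sqrt(n) (P(V, n) = sqrt(2*n) = sqrt(2)*sqrt(n))
L(c) = c**2
m(F) = 7 + F + sqrt(2)*sqrt(F) (m(F) = ((-3 + 10) + sqrt(2)*sqrt(F)) + F = (7 + sqrt(2)*sqrt(F)) + F = 7 + F + sqrt(2)*sqrt(F))
q = -73312 (q = 169**2 - 101873 = 28561 - 101873 = -73312)
q + m(a) = -73312 + (7 - 80 + sqrt(2)*sqrt(-80)) = -73312 + (7 - 80 + sqrt(2)*(4*I*sqrt(5))) = -73312 + (7 - 80 + 4*I*sqrt(10)) = -73312 + (-73 + 4*I*sqrt(10)) = -73385 + 4*I*sqrt(10)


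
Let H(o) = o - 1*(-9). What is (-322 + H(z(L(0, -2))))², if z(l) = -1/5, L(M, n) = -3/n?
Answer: 2452356/25 ≈ 98094.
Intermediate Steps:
z(l) = -⅕ (z(l) = -1*⅕ = -⅕)
H(o) = 9 + o (H(o) = o + 9 = 9 + o)
(-322 + H(z(L(0, -2))))² = (-322 + (9 - ⅕))² = (-322 + 44/5)² = (-1566/5)² = 2452356/25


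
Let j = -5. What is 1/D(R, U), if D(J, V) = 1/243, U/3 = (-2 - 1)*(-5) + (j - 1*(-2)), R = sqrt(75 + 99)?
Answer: 243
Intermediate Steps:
R = sqrt(174) ≈ 13.191
U = 36 (U = 3*((-2 - 1)*(-5) + (-5 - 1*(-2))) = 3*(-3*(-5) + (-5 + 2)) = 3*(15 - 3) = 3*12 = 36)
D(J, V) = 1/243
1/D(R, U) = 1/(1/243) = 243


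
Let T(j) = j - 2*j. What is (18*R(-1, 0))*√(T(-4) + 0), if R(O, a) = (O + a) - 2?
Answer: -108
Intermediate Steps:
R(O, a) = -2 + O + a
T(j) = -j
(18*R(-1, 0))*√(T(-4) + 0) = (18*(-2 - 1 + 0))*√(-1*(-4) + 0) = (18*(-3))*√(4 + 0) = -54*√4 = -54*2 = -108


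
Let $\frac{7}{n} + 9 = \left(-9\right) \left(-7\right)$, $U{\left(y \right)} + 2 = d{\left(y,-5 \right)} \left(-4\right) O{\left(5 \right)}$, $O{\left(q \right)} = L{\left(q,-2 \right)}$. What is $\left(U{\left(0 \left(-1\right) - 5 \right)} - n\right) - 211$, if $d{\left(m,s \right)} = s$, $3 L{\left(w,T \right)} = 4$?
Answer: $- \frac{10069}{54} \approx -186.46$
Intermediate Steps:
$L{\left(w,T \right)} = \frac{4}{3}$ ($L{\left(w,T \right)} = \frac{1}{3} \cdot 4 = \frac{4}{3}$)
$O{\left(q \right)} = \frac{4}{3}$
$U{\left(y \right)} = \frac{74}{3}$ ($U{\left(y \right)} = -2 + \left(-5\right) \left(-4\right) \frac{4}{3} = -2 + 20 \cdot \frac{4}{3} = -2 + \frac{80}{3} = \frac{74}{3}$)
$n = \frac{7}{54}$ ($n = \frac{7}{-9 - -63} = \frac{7}{-9 + 63} = \frac{7}{54} \approx 0.12963$)
$\left(U{\left(0 \left(-1\right) - 5 \right)} - n\right) - 211 = \left(\frac{74}{3} - \frac{7}{54}\right) - 211 = \frac{1325}{54} - 211 = - \frac{10069}{54}$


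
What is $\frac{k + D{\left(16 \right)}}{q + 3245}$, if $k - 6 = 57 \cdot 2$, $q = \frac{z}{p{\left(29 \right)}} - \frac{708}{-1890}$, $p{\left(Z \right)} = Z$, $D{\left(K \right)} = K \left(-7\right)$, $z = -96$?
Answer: $\frac{73080}{29616257} \approx 0.0024676$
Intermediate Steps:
$D{\left(K \right)} = - 7 K$
$q = - \frac{26818}{9135}$ ($q = - \frac{96}{29} - \frac{708}{-1890} = \left(-96\right) \frac{1}{29} - - \frac{118}{315} = - \frac{96}{29} + \frac{118}{315} = - \frac{26818}{9135} \approx -2.9357$)
$k = 120$ ($k = 6 + 57 \cdot 2 = 6 + 114 = 120$)
$\frac{k + D{\left(16 \right)}}{q + 3245} = \frac{120 - 112}{- \frac{26818}{9135} + 3245} = \frac{120 - 112}{\frac{29616257}{9135}} = 8 \cdot \frac{9135}{29616257} = \frac{73080}{29616257}$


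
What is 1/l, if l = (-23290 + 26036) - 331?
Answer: 1/2415 ≈ 0.00041408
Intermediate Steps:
l = 2415 (l = 2746 - 331 = 2415)
1/l = 1/2415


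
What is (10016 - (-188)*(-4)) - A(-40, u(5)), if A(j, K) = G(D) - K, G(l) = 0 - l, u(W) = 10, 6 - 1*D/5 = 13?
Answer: 9239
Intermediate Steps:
D = -35 (D = 30 - 5*13 = 30 - 65 = -35)
G(l) = -l
A(j, K) = 35 - K (A(j, K) = -1*(-35) - K = 35 - K)
(10016 - (-188)*(-4)) - A(-40, u(5)) = (10016 - (-188)*(-4)) - (35 - 1*10) = (10016 - 1*752) - (35 - 10) = (10016 - 752) - 1*25 = 9264 - 25 = 9239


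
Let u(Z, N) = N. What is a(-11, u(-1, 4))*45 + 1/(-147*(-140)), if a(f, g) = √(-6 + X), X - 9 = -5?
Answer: 1/20580 + 45*I*√2 ≈ 4.8591e-5 + 63.64*I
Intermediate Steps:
X = 4 (X = 9 - 5 = 4)
a(f, g) = I*√2 (a(f, g) = √(-6 + 4) = √(-2) = I*√2)
a(-11, u(-1, 4))*45 + 1/(-147*(-140)) = (I*√2)*45 + 1/(-147*(-140)) = 45*I*√2 - 1/147*(-1/140) = 45*I*√2 + 1/20580 = 1/20580 + 45*I*√2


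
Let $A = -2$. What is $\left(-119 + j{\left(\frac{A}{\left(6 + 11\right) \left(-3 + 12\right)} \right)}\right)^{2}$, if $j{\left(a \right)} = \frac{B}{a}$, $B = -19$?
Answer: $\frac{7123561}{4} \approx 1.7809 \cdot 10^{6}$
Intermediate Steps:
$j{\left(a \right)} = - \frac{19}{a}$
$\left(-119 + j{\left(\frac{A}{\left(6 + 11\right) \left(-3 + 12\right)} \right)}\right)^{2} = \left(-119 - \frac{19}{\left(-2\right) \frac{1}{\left(6 + 11\right) \left(-3 + 12\right)}}\right)^{2} = \left(-119 - \frac{19}{\left(-2\right) \frac{1}{17 \cdot 9}}\right)^{2} = \left(-119 - \frac{19}{\left(-2\right) \frac{1}{153}}\right)^{2} = \left(-119 - \frac{19}{- \frac{2}{153}}\right)^{2} = \left(-119 - - \frac{2907}{2}\right)^{2} = \left(-119 + \frac{2907}{2}\right)^{2} = \left(\frac{2669}{2}\right)^{2} = \frac{7123561}{4}$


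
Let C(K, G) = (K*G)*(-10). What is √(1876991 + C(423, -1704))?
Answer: √9084911 ≈ 3014.1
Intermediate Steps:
C(K, G) = -10*G*K (C(K, G) = (G*K)*(-10) = -10*G*K)
√(1876991 + C(423, -1704)) = √(1876991 - 10*(-1704)*423) = √(1876991 + 7207920) = √9084911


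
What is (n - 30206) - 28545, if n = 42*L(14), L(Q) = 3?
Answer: -58625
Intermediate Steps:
n = 126 (n = 42*3 = 126)
(n - 30206) - 28545 = (126 - 30206) - 28545 = -30080 - 28545 = -58625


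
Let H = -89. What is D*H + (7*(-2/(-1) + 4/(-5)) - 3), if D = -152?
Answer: 67667/5 ≈ 13533.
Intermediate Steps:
D*H + (7*(-2/(-1) + 4/(-5)) - 3) = -152*(-89) + (7*(-2/(-1) + 4/(-5)) - 3) = 13528 + (7*(-2*(-1) + 4*(-1/5)) - 3) = 13528 + (7*(2 - 4/5) - 3) = 13528 + (7*(6/5) - 3) = 13528 + (42/5 - 3) = 13528 + 27/5 = 67667/5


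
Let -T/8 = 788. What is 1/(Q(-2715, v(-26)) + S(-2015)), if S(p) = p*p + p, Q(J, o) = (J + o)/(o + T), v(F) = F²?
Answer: 5628/22839607919 ≈ 2.4641e-7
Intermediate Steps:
T = -6304 (T = -8*788 = -6304)
Q(J, o) = (J + o)/(-6304 + o) (Q(J, o) = (J + o)/(o - 6304) = (J + o)/(-6304 + o))
S(p) = p + p² (S(p) = p² + p = p + p²)
1/(Q(-2715, v(-26)) + S(-2015)) = 1/((-2715 + (-26)²)/(-6304 + (-26)²) - 2015*(1 - 2015)) = 1/((-2715 + 676)/(-6304 + 676) - 2015*(-2014)) = 1/(-2039/(-5628) + 4058210) = 1/(-1/5628*(-2039) + 4058210) = 1/(2039/5628 + 4058210) = 1/(22839607919/5628) = 5628/22839607919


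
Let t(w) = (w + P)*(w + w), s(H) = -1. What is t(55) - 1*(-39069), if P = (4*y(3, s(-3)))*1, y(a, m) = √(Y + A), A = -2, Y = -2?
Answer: 45119 + 880*I ≈ 45119.0 + 880.0*I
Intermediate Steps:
y(a, m) = 2*I (y(a, m) = √(-2 - 2) = √(-4) = 2*I)
P = 8*I (P = (4*(2*I))*1 = (8*I)*1 = 8*I ≈ 8.0*I)
t(w) = 2*w*(w + 8*I) (t(w) = (w + 8*I)*(w + w) = (w + 8*I)*(2*w) = 2*w*(w + 8*I))
t(55) - 1*(-39069) = 2*55*(55 + 8*I) - 1*(-39069) = (6050 + 880*I) + 39069 = 45119 + 880*I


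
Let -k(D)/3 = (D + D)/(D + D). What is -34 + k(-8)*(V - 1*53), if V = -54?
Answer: 287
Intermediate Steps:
k(D) = -3 (k(D) = -3*(D + D)/(D + D) = -3*2*D/(2*D) = -3*2*D*1/(2*D) = -3*1 = -3)
-34 + k(-8)*(V - 1*53) = -34 - 3*(-54 - 1*53) = -34 - 3*(-54 - 53) = -34 - 3*(-107) = -34 + 321 = 287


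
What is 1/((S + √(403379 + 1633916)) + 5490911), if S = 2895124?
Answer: 1677207/14065116196786 - 13*√12055/70325580983930 ≈ 1.1923e-7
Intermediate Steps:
1/((S + √(403379 + 1633916)) + 5490911) = 1/((2895124 + √(403379 + 1633916)) + 5490911) = 1/((2895124 + √2037295) + 5490911) = 1/((2895124 + 13*√12055) + 5490911) = 1/(8386035 + 13*√12055)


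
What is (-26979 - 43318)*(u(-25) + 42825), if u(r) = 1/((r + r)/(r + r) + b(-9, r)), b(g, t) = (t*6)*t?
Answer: -11292269383072/3751 ≈ -3.0105e+9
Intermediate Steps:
b(g, t) = 6*t**2 (b(g, t) = (6*t)*t = 6*t**2)
u(r) = 1/(1 + 6*r**2) (u(r) = 1/((r + r)/(r + r) + 6*r**2) = 1/((2*r)/((2*r)) + 6*r**2) = 1/((2*r)*(1/(2*r)) + 6*r**2) = 1/(1 + 6*r**2))
(-26979 - 43318)*(u(-25) + 42825) = (-26979 - 43318)*(1/(1 + 6*(-25)**2) + 42825) = -70297*(1/(1 + 6*625) + 42825) = -70297*(1/(1 + 3750) + 42825) = -70297*(1/3751 + 42825) = -70297*160636576/3751 = -11292269383072/3751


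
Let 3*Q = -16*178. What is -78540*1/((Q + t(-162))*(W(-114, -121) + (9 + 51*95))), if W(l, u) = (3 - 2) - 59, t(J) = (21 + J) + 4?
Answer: 5355/355231 ≈ 0.015075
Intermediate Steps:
t(J) = 25 + J
W(l, u) = -58 (W(l, u) = 1 - 59 = -58)
Q = -2848/3 (Q = (-16*178)/3 = (1/3)*(-2848) = -2848/3 ≈ -949.33)
-78540*1/((Q + t(-162))*(W(-114, -121) + (9 + 51*95))) = -78540*1/((-58 + (9 + 51*95))*(-2848/3 + (25 - 162))) = -78540*1/((-58 + (9 + 4845))*(-2848/3 - 137)) = -78540*(-3/(3259*(-58 + 4854))) = -78540/((-3259/3*4796)) = -78540/(-15630164/3) = -78540*(-3/15630164) = 5355/355231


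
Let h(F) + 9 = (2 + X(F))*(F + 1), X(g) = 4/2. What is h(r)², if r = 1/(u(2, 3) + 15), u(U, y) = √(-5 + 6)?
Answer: 361/16 ≈ 22.563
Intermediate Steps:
X(g) = 2 (X(g) = 4*(½) = 2)
u(U, y) = 1 (u(U, y) = √1 = 1)
r = 1/16 (r = 1/(1 + 15) = 1/16 ≈ 0.062500)
h(F) = -5 + 4*F (h(F) = -9 + (2 + 2)*(F + 1) = -9 + 4*(1 + F) = -9 + (4 + 4*F) = -5 + 4*F)
h(r)² = (-5 + 4*(1/16))² = (-5 + ¼)² = (-19/4)² = 361/16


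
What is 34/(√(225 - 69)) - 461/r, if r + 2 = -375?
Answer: 461/377 + 17*√39/39 ≈ 3.9450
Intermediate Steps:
r = -377 (r = -2 - 375 = -377)
34/(√(225 - 69)) - 461/r = 34/(√(225 - 69)) - 461/(-377) = 34/(√156) - 461*(-1/377) = 34/((2*√39)) + 461/377 = 34*(√39/78) + 461/377 = 17*√39/39 + 461/377 = 461/377 + 17*√39/39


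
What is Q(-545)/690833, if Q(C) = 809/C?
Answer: -809/376503985 ≈ -2.1487e-6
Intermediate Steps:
Q(-545)/690833 = (809/(-545))/690833 = (809*(-1/545))*(1/690833) = -809/545*1/690833 = -809/376503985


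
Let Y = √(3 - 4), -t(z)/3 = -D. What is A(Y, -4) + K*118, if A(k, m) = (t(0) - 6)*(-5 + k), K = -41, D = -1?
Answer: -4793 - 9*I ≈ -4793.0 - 9.0*I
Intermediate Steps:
t(z) = -3 (t(z) = -(-3)*(-1) = -3*1 = -3)
Y = I (Y = √(-1) = I ≈ 1.0*I)
A(k, m) = 45 - 9*k (A(k, m) = (-3 - 6)*(-5 + k) = -9*(-5 + k) = 45 - 9*k)
A(Y, -4) + K*118 = (45 - 9*I) - 41*118 = (45 - 9*I) - 4838 = -4793 - 9*I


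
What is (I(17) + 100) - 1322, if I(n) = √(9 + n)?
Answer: -1222 + √26 ≈ -1216.9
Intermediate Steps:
(I(17) + 100) - 1322 = (√(9 + 17) + 100) - 1322 = (√26 + 100) - 1322 = (100 + √26) - 1322 = -1222 + √26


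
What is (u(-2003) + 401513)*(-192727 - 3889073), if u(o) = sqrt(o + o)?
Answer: -1638895763400 - 4081800*I*sqrt(4006) ≈ -1.6389e+12 - 2.5835e+8*I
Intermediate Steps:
u(o) = sqrt(2)*sqrt(o) (u(o) = sqrt(2*o) = sqrt(2)*sqrt(o))
(u(-2003) + 401513)*(-192727 - 3889073) = (sqrt(2)*sqrt(-2003) + 401513)*(-192727 - 3889073) = (sqrt(2)*(I*sqrt(2003)) + 401513)*(-4081800) = (I*sqrt(4006) + 401513)*(-4081800) = (401513 + I*sqrt(4006))*(-4081800) = -1638895763400 - 4081800*I*sqrt(4006)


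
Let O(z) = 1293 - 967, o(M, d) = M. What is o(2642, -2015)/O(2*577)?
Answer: 1321/163 ≈ 8.1043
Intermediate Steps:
O(z) = 326
o(2642, -2015)/O(2*577) = 2642/326 = 2642*(1/326) = 1321/163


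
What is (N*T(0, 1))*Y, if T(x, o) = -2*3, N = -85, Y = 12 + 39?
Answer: 26010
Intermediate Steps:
Y = 51
T(x, o) = -6
(N*T(0, 1))*Y = -85*(-6)*51 = 510*51 = 26010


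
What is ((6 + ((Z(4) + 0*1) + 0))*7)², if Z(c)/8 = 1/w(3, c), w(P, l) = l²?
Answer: 8281/4 ≈ 2070.3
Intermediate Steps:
Z(c) = 8/c² (Z(c) = 8/(c²) = 8/c²)
((6 + ((Z(4) + 0*1) + 0))*7)² = ((6 + ((8/4² + 0*1) + 0))*7)² = ((6 + ((8*(1/16) + 0) + 0))*7)² = ((6 + ((½ + 0) + 0))*7)² = ((6 + (½ + 0))*7)² = ((6 + ½)*7)² = ((13/2)*7)² = (91/2)² = 8281/4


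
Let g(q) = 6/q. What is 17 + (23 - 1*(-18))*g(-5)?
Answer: -161/5 ≈ -32.200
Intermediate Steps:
17 + (23 - 1*(-18))*g(-5) = 17 + (23 - 1*(-18))*(6/(-5)) = 17 + (23 + 18)*(6*(-⅕)) = 17 + 41*(-6/5) = 17 - 246/5 = -161/5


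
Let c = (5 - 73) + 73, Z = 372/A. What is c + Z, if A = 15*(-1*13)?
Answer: 201/65 ≈ 3.0923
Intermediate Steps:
A = -195 (A = 15*(-13) = -195)
Z = -124/65 (Z = 372/(-195) = 372*(-1/195) = -124/65 ≈ -1.9077)
c = 5 (c = -68 + 73 = 5)
c + Z = 5 - 124/65 = 201/65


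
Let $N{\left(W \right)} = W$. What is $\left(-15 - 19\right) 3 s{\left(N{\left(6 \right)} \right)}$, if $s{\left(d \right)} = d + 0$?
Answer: $-612$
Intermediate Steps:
$s{\left(d \right)} = d$
$\left(-15 - 19\right) 3 s{\left(N{\left(6 \right)} \right)} = \left(-15 - 19\right) 3 \cdot 6 = \left(-34\right) 3 \cdot 6 = \left(-102\right) 6 = -612$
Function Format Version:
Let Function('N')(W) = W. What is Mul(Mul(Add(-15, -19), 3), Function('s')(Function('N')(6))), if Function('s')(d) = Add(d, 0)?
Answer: -612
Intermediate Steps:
Function('s')(d) = d
Mul(Mul(Add(-15, -19), 3), Function('s')(Function('N')(6))) = Mul(Mul(Add(-15, -19), 3), 6) = Mul(Mul(-34, 3), 6) = Mul(-102, 6) = -612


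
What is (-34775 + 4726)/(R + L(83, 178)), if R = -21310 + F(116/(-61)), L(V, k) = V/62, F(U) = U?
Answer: 113645318/80596549 ≈ 1.4101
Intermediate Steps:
L(V, k) = V/62 (L(V, k) = V*(1/62) = V/62)
R = -1300026/61 (R = -21310 + 116/(-61) = -21310 + 116*(-1/61) = -21310 - 116/61 = -1300026/61 ≈ -21312.)
(-34775 + 4726)/(R + L(83, 178)) = (-34775 + 4726)/(-1300026/61 + (1/62)*83) = -30049/(-1300026/61 + 83/62) = -30049/(-80596549/3782) = -30049*(-3782/80596549) = 113645318/80596549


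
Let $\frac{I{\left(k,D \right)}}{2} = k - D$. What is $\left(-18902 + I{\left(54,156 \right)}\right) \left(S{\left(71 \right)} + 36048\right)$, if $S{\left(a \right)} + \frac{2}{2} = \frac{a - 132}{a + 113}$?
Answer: $- \frac{63361103611}{92} \approx -6.8871 \cdot 10^{8}$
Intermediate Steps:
$S{\left(a \right)} = -1 + \frac{-132 + a}{113 + a}$ ($S{\left(a \right)} = -1 + \frac{a - 132}{a + 113} = -1 + \frac{a - 132}{113 + a} = -1 + \frac{-132 + a}{113 + a}$)
$I{\left(k,D \right)} = - 2 D + 2 k$ ($I{\left(k,D \right)} = 2 \left(k - D\right) = - 2 D + 2 k$)
$\left(-18902 + I{\left(54,156 \right)}\right) \left(S{\left(71 \right)} + 36048\right) = \left(-18902 + \left(\left(-2\right) 156 + 2 \cdot 54\right)\right) \left(- \frac{245}{113 + 71} + 36048\right) = \left(-18902 + \left(-312 + 108\right)\right) \left(- \frac{245}{184} + 36048\right) = \left(-18902 - 204\right) \left(\left(-245\right) \frac{1}{184} + 36048\right) = - 19106 \left(- \frac{245}{184} + 36048\right) = \left(-19106\right) \frac{6632587}{184} = - \frac{63361103611}{92}$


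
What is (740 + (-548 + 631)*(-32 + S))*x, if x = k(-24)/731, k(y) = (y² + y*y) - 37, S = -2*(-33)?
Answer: 3971630/731 ≈ 5433.1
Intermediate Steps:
S = 66
k(y) = -37 + 2*y² (k(y) = (y² + y²) - 37 = 2*y² - 37 = -37 + 2*y²)
x = 1115/731 (x = (-37 + 2*(-24)²)/731 = (-37 + 2*576)*(1/731) = (-37 + 1152)*(1/731) = 1115*(1/731) = 1115/731 ≈ 1.5253)
(740 + (-548 + 631)*(-32 + S))*x = (740 + (-548 + 631)*(-32 + 66))*(1115/731) = (740 + 83*34)*(1115/731) = (740 + 2822)*(1115/731) = 3562*(1115/731) = 3971630/731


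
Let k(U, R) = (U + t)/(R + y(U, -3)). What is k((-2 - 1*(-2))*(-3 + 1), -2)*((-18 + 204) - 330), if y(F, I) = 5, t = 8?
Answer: -384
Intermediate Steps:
k(U, R) = (8 + U)/(5 + R) (k(U, R) = (U + 8)/(R + 5) = (8 + U)/(5 + R))
k((-2 - 1*(-2))*(-3 + 1), -2)*((-18 + 204) - 330) = ((8 + (-2 - 1*(-2))*(-3 + 1))/(5 - 2))*((-18 + 204) - 330) = ((8 + (-2 + 2)*(-2))/3)*(186 - 330) = ((8 + 0*(-2))/3)*(-144) = ((8 + 0)/3)*(-144) = ((⅓)*8)*(-144) = (8/3)*(-144) = -384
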